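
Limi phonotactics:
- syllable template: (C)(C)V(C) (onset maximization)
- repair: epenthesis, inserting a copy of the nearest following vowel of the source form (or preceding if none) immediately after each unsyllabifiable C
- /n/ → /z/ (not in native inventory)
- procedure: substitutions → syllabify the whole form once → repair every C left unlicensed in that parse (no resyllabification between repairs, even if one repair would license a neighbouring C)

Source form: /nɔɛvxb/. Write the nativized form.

zɔɛvxɛbɛ

Substitution: /n/ → /z/, giving /zɔɛvxb/.
Syllabifying with onset maximization leaves /x/, /b/ stranded (at most one coda consonant is licensed; onsets may contain at most 2 consonants).
Each unlicensed consonant becomes the onset of a new syllable: /x/ → /xɛ/, /b/ → /bɛ/.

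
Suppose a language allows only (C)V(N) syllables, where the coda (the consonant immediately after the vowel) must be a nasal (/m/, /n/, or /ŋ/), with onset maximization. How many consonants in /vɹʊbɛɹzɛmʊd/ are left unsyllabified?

3

Under (C)V(N), the unsyllabifiable consonants are /v/, /ɹ/, /d/ (only a nasal (/m/, /n/, or /ŋ/) is licensed in coda position; onsets are limited to one consonant).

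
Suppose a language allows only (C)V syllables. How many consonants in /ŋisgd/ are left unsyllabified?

Syllabifying with onset maximization leaves /s/, /g/, /d/ stranded (no codas are permitted; onsets are limited to one consonant).

3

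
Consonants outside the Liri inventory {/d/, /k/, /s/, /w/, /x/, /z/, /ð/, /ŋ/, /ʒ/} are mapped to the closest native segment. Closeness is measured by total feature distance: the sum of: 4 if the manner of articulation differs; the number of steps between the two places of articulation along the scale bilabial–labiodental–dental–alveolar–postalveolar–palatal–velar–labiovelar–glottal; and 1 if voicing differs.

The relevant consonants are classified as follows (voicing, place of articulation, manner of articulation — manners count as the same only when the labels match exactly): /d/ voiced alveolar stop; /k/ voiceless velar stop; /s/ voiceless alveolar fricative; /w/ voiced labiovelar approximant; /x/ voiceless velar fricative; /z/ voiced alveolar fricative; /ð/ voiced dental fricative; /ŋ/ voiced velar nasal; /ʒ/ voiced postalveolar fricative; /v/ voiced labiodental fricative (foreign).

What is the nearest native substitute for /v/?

ð

/ð/ is closest: same manner (fricative), place distance 1 (labiodental→dental), same voicing; total 1. Next closest is /z/ at distance 2.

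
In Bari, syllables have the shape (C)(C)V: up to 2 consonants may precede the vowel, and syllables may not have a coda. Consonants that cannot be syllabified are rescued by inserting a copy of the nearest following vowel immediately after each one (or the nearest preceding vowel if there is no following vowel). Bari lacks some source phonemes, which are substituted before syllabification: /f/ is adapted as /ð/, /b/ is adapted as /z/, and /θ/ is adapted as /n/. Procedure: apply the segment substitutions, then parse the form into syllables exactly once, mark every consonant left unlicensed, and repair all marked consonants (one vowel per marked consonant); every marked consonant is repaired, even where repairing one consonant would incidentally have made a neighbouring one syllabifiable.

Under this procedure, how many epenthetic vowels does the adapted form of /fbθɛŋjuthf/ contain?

4

After substitution the input is /ðznɛŋjuthð/.
The unsyllabifiable consonants are /ð/, /t/, /h/, /ð/; each receives one epenthetic vowel.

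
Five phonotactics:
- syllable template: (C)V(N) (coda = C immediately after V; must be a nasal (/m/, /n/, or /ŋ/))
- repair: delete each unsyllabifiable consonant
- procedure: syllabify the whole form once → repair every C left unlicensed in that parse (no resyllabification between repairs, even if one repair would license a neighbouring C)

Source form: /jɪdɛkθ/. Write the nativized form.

jɪdɛ

Syllabifying with onset maximization leaves /k/, /θ/ stranded (only a nasal (/m/, /n/, or /ŋ/) is licensed in coda position; onsets are limited to one consonant).
Each unlicensed consonant is deleted: /k/, /θ/.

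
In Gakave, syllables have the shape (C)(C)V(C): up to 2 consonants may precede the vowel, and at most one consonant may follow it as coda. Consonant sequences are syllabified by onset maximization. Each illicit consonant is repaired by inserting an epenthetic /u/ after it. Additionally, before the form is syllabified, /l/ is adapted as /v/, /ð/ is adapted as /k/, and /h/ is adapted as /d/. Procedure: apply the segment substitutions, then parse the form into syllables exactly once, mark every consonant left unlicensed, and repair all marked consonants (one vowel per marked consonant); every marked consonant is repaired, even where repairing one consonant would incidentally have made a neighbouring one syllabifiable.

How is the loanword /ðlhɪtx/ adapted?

kuvdɪtxu

Substitution: /ð/ → /k/, /l/ → /v/, /h/ → /d/, giving /kvdɪtx/.
The consonants /k/, /x/ cannot be parsed into a legal (C)(C)V(C) syllable (at most one coda consonant is licensed; onsets may contain at most 2 consonants).
Each unlicensed consonant becomes the onset of a new syllable: /k/ → /ku/, /x/ → /xu/.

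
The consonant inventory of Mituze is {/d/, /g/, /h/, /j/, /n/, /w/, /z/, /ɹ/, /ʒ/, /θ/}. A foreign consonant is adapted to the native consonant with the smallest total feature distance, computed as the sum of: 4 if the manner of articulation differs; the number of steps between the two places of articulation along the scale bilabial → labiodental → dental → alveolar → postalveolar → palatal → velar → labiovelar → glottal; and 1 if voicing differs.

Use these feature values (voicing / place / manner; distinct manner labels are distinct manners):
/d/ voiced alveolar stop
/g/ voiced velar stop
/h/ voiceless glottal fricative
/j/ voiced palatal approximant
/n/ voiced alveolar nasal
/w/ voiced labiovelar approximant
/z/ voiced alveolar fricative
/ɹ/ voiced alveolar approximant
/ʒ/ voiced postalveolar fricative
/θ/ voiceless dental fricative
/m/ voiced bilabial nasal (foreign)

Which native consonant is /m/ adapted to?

/n/ is closest: same manner (nasal), place distance 3 (bilabial→alveolar), same voicing; total 3. Next closest is /d/ at distance 7.

n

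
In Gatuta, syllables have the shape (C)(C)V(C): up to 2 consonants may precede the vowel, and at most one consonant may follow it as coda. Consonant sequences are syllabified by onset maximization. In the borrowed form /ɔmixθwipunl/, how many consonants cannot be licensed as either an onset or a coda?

1

Syllabifying with onset maximization leaves /l/ stranded (at most one coda consonant is licensed; onsets may contain at most 2 consonants).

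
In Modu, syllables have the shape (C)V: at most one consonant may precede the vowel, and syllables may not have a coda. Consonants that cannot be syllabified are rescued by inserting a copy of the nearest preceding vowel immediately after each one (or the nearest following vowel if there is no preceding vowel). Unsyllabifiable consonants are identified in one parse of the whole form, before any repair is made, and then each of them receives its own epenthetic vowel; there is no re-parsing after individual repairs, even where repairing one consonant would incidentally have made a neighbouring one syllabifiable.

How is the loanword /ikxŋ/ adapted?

ikixiŋi

Under (C)V, the unsyllabifiable consonants are /k/, /x/, /ŋ/ (no codas are permitted; onsets are limited to one consonant).
Inserting the epenthetic vowel yields /k/ → /ki/, /x/ → /xi/, /ŋ/ → /ŋi/.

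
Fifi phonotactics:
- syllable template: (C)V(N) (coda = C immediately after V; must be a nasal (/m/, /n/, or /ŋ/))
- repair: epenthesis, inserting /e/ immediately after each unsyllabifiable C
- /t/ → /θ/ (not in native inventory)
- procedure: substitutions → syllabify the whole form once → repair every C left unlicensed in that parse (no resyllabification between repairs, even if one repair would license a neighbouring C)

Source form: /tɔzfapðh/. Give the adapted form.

Substitution: /t/ → /θ/, giving /θɔzfapðh/.
Syllabifying with onset maximization leaves /z/, /p/, /ð/, /h/ stranded (only a nasal (/m/, /n/, or /ŋ/) is licensed in coda position; onsets are limited to one consonant).
Inserting the epenthetic vowel yields /z/ → /ze/, /p/ → /pe/, /ð/ → /ðe/, /h/ → /he/.

θɔzefapeðehe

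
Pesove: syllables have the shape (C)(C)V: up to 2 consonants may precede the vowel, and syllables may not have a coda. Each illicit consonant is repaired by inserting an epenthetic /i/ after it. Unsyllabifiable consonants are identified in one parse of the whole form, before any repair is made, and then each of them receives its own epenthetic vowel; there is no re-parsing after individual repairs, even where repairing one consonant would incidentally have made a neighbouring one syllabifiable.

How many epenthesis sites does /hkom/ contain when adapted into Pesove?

1

The unsyllabifiable consonants are /m/; each receives one epenthetic vowel.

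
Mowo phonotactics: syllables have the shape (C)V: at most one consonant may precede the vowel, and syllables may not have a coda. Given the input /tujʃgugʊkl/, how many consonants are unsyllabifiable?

4

Under (C)V, the unsyllabifiable consonants are /j/, /ʃ/, /k/, /l/ (no codas are permitted; onsets are limited to one consonant).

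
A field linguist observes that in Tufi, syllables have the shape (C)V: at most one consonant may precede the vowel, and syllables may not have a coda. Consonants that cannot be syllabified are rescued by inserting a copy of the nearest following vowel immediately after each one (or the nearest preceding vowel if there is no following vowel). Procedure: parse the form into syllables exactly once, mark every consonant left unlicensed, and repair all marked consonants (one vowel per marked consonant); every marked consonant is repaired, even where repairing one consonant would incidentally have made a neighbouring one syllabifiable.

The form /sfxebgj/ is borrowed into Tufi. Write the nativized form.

The consonants /s/, /f/, /b/, /g/, /j/ cannot be parsed into a legal (C)V syllable (no codas are permitted; onsets are limited to one consonant).
Epenthesis after each stranded consonant: /s/ → /se/, /f/ → /fe/, /b/ → /be/, /g/ → /ge/, /j/ → /je/.

sefexebegeje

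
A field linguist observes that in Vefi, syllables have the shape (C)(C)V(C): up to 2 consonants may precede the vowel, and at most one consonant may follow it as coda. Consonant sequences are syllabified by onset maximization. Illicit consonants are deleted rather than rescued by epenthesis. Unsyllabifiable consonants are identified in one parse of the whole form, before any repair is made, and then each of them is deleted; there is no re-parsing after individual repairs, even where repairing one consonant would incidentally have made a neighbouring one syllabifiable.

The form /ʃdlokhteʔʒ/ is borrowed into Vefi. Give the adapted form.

Under (C)(C)V(C), the unsyllabifiable consonants are /ʃ/, /ʒ/ (at most one coda consonant is licensed; onsets may contain at most 2 consonants).
Deleting the stranded consonants removes /ʃ/, /ʒ/.

dlokhteʔ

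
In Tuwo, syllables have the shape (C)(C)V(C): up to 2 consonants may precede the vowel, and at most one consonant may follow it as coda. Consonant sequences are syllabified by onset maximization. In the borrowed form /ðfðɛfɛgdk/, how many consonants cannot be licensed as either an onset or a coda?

The consonants /ð/, /d/, /k/ cannot be parsed into a legal (C)(C)V(C) syllable (at most one coda consonant is licensed; onsets may contain at most 2 consonants).

3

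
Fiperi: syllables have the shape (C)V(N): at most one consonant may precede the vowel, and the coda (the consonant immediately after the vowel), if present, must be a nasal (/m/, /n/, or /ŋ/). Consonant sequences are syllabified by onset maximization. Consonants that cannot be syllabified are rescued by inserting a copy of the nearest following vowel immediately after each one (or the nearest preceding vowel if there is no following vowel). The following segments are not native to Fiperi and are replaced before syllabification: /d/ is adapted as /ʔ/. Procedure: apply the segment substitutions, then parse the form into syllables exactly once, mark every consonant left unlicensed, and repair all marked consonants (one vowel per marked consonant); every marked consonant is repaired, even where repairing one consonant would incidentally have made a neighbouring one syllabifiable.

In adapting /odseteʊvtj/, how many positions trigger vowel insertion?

After substitution the input is /oʔseteʊvtj/.
The unsyllabifiable consonants are /ʔ/, /v/, /t/, /j/; each receives one epenthetic vowel.

4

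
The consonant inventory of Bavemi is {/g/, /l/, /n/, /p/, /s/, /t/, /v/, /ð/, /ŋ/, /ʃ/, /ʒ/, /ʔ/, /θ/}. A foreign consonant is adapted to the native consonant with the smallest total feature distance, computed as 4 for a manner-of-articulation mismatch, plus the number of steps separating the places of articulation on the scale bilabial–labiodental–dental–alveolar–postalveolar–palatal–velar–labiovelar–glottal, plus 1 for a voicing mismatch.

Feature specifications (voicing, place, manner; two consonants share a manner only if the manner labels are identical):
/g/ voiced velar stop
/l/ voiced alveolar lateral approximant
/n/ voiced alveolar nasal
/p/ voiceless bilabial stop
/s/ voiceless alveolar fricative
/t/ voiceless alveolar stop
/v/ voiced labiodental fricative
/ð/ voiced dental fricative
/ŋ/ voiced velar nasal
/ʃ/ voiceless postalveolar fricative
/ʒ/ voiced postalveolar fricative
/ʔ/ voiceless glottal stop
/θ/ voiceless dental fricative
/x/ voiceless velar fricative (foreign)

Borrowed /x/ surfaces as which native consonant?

ʃ

/ʃ/ is closest: same manner (fricative), place distance 2 (velar→postalveolar), same voicing; total 2. Next closest is /s/ at distance 3.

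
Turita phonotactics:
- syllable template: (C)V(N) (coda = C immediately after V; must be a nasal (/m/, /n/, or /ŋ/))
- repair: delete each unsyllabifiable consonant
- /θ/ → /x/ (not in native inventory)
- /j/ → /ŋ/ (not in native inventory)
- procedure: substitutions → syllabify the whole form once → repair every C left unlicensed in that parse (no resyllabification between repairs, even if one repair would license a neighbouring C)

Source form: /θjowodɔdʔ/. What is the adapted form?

Substitution: /θ/ → /x/, /j/ → /ŋ/, giving /xŋowodɔdʔ/.
The consonants /x/, /d/, /ʔ/ cannot be parsed into a legal (C)V(N) syllable (only a nasal (/m/, /n/, or /ŋ/) is licensed in coda position; onsets are limited to one consonant).
Deleting the stranded consonants removes /x/, /d/, /ʔ/.

ŋowodɔ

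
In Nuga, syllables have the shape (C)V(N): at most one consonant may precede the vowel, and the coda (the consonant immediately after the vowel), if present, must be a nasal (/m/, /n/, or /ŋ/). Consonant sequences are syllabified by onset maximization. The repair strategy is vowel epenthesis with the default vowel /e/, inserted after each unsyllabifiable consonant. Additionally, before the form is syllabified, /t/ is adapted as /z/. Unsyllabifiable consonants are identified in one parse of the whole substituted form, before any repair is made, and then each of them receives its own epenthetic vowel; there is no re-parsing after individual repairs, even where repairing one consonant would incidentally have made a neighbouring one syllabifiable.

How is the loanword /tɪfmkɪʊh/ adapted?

Substitution: /t/ → /z/, giving /zɪfmkɪʊh/.
Syllabifying with onset maximization leaves /f/, /m/, /h/ stranded (only a nasal (/m/, /n/, or /ŋ/) is licensed in coda position; onsets are limited to one consonant).
Inserting the epenthetic vowel yields /f/ → /fe/, /m/ → /me/, /h/ → /he/.

zɪfemekɪʊhe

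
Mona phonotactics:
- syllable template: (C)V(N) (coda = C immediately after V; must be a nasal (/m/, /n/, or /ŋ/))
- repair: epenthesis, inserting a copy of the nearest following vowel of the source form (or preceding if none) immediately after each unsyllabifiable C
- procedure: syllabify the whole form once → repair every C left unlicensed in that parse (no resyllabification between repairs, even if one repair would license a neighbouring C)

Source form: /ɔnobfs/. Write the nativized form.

Under (C)V(N), the unsyllabifiable consonants are /b/, /f/, /s/ (only a nasal (/m/, /n/, or /ŋ/) is licensed in coda position; onsets are limited to one consonant).
Each unlicensed consonant becomes the onset of a new syllable: /b/ → /bo/, /f/ → /fo/, /s/ → /so/.

ɔnobofoso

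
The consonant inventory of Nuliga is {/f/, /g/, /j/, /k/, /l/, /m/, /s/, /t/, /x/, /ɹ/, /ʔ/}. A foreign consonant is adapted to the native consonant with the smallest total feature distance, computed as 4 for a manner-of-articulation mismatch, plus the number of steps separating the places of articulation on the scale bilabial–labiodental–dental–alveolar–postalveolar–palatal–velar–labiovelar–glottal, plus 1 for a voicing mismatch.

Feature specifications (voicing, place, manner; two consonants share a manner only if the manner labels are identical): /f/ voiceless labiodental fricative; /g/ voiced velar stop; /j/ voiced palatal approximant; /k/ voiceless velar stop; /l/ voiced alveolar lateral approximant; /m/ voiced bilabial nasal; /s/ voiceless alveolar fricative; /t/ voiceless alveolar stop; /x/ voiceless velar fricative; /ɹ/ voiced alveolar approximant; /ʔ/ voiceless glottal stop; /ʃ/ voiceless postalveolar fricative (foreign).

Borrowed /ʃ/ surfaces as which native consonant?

/s/ is closest: same manner (fricative), place distance 1 (postalveolar→alveolar), same voicing; total 1. Next closest is /x/ at distance 2.

s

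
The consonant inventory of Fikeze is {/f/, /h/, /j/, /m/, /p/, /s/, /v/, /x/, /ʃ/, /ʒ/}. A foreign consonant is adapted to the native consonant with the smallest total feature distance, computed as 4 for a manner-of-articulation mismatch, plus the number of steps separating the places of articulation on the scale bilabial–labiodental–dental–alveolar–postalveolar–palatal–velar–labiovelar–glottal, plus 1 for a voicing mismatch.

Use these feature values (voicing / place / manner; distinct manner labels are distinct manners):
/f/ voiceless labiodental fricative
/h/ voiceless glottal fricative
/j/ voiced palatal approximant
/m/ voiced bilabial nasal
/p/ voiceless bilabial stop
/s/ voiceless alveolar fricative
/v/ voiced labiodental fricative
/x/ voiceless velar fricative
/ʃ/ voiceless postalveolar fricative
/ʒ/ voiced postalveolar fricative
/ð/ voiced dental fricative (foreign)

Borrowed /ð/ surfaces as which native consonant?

v

/v/ is closest: same manner (fricative), place distance 1 (dental→labiodental), same voicing; total 1. Next closest is /f/ at distance 2.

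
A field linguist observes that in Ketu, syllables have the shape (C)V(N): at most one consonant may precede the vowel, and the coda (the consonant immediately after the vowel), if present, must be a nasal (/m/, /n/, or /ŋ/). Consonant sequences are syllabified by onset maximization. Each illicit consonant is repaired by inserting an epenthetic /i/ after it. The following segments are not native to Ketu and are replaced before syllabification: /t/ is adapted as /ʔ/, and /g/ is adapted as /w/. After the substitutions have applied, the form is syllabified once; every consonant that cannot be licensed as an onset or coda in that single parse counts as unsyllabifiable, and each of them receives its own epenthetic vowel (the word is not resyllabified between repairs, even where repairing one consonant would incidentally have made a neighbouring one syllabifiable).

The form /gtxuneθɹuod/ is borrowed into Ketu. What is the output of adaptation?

Substitution: /g/ → /w/, /t/ → /ʔ/, giving /wʔxuneθɹuod/.
Syllabifying with onset maximization leaves /w/, /ʔ/, /θ/, /d/ stranded (only a nasal (/m/, /n/, or /ŋ/) is licensed in coda position; onsets are limited to one consonant).
Epenthesis after each stranded consonant: /w/ → /wi/, /ʔ/ → /ʔi/, /θ/ → /θi/, /d/ → /di/.

wiʔixuneθiɹuodi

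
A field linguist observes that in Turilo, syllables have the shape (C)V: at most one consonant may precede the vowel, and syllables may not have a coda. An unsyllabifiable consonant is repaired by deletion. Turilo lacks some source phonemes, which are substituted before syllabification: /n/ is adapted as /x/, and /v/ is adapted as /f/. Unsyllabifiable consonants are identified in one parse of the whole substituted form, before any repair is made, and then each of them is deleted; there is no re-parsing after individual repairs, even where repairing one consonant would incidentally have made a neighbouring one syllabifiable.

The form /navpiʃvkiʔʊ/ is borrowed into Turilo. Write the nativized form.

xapikiʔʊ

Substitution: /n/ → /x/, /v/ → /f/, giving /xafpiʃfkiʔʊ/.
The consonants /f/, /ʃ/, /f/ cannot be parsed into a legal (C)V syllable (no codas are permitted; onsets are limited to one consonant).
Each unlicensed consonant is deleted: /f/, /ʃ/, /f/.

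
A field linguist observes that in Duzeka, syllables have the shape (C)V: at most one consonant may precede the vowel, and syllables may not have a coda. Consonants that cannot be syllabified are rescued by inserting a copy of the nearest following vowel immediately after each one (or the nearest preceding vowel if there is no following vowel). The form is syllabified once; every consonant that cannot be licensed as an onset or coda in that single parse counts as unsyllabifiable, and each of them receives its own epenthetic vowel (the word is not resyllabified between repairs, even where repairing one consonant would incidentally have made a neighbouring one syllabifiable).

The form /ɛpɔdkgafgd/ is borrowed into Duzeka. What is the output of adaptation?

Under (C)V, the unsyllabifiable consonants are /d/, /k/, /f/, /g/, /d/ (no codas are permitted; onsets are limited to one consonant).
Each unlicensed consonant becomes the onset of a new syllable: /d/ → /da/, /k/ → /ka/, /f/ → /fa/, /g/ → /ga/, /d/ → /da/.

ɛpɔdakagafagada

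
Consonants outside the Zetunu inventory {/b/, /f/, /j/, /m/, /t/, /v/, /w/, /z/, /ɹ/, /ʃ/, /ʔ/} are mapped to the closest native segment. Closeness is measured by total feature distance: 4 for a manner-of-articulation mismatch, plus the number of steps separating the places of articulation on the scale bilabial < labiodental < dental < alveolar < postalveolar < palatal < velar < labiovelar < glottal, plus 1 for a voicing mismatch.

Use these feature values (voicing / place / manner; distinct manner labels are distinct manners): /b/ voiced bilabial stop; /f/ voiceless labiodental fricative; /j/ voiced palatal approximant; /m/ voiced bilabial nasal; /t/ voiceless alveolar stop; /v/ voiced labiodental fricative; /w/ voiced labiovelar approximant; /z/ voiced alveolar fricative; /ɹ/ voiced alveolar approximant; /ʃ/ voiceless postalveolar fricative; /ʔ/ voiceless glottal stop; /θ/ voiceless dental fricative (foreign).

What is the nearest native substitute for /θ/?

/f/ is closest: same manner (fricative), place distance 1 (dental→labiodental), same voicing; total 1. Next closest is /v/ at distance 2.

f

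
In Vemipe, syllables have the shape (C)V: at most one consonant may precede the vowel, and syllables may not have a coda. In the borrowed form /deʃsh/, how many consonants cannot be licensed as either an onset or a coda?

3

The consonants /ʃ/, /s/, /h/ cannot be parsed into a legal (C)V syllable (no codas are permitted; onsets are limited to one consonant).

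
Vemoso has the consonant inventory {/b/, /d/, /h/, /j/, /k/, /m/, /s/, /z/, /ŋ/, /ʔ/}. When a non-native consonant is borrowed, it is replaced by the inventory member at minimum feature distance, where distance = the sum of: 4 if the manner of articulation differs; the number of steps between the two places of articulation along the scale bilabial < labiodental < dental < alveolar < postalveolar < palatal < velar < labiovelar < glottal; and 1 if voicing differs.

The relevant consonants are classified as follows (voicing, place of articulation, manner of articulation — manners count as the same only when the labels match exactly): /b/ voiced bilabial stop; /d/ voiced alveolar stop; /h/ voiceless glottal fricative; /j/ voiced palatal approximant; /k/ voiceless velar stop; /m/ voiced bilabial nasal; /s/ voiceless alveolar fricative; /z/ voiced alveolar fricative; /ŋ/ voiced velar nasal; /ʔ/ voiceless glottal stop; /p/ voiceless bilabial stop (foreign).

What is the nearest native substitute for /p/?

/b/ is closest: same manner (stop), place distance 0 (bilabial→bilabial), voicing differs (+1); total 1. Next closest is /d/ at distance 4.

b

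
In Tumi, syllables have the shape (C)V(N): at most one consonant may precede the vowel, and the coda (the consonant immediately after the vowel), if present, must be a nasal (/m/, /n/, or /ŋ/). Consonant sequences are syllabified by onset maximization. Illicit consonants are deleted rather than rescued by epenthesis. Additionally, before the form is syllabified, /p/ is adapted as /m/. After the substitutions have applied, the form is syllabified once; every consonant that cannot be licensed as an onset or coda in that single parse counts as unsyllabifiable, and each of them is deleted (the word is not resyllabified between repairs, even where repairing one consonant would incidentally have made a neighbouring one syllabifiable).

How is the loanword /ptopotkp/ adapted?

Substitution: /p/ → /m/, giving /mtomotkm/.
The consonants /m/, /t/, /k/, /m/ cannot be parsed into a legal (C)V(N) syllable (only a nasal (/m/, /n/, or /ŋ/) is licensed in coda position; onsets are limited to one consonant).
Each unlicensed consonant is deleted: /m/, /t/, /k/, /m/.

tomo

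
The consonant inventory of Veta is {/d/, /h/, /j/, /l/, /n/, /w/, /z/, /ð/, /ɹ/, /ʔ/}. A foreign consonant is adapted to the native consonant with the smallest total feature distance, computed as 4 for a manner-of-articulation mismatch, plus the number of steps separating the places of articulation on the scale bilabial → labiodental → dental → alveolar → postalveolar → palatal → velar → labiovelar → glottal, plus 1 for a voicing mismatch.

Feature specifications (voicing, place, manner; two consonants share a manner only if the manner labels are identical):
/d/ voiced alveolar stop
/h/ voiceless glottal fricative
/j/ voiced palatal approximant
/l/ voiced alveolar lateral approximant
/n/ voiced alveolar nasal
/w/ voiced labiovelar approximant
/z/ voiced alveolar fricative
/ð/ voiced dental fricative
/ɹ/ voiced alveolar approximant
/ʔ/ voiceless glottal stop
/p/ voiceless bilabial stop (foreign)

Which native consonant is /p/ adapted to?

d

/d/ is closest: same manner (stop), place distance 3 (bilabial→alveolar), voicing differs (+1); total 4. Next closest is /ð/ at distance 7.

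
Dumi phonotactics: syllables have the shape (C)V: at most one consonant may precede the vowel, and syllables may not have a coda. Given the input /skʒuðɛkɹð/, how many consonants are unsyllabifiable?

The consonants /s/, /k/, /k/, /ɹ/, /ð/ cannot be parsed into a legal (C)V syllable (no codas are permitted; onsets are limited to one consonant).

5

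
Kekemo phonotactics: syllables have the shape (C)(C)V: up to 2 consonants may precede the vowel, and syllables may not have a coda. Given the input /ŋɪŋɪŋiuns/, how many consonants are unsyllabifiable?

Under (C)(C)V, the unsyllabifiable consonants are /n/, /s/ (no codas are permitted; onsets may contain at most 2 consonants).

2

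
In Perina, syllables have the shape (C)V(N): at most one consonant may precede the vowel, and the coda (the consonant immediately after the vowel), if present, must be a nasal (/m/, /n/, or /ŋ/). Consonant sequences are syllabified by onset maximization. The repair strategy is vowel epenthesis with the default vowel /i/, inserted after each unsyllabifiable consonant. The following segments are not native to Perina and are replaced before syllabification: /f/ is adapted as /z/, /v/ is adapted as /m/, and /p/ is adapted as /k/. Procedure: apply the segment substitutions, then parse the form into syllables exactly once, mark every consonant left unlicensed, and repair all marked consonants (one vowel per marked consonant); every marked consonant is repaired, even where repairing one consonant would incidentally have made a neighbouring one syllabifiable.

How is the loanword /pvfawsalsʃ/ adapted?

Substitution: /p/ → /k/, /v/ → /m/, /f/ → /z/, giving /kmzawsalsʃ/.
Syllabifying with onset maximization leaves /k/, /m/, /w/, /l/, /s/, /ʃ/ stranded (only a nasal (/m/, /n/, or /ŋ/) is licensed in coda position; onsets are limited to one consonant).
Inserting the epenthetic vowel yields /k/ → /ki/, /m/ → /mi/, /w/ → /wi/, /l/ → /li/, /s/ → /si/, /ʃ/ → /ʃi/.

kimizawisalisiʃi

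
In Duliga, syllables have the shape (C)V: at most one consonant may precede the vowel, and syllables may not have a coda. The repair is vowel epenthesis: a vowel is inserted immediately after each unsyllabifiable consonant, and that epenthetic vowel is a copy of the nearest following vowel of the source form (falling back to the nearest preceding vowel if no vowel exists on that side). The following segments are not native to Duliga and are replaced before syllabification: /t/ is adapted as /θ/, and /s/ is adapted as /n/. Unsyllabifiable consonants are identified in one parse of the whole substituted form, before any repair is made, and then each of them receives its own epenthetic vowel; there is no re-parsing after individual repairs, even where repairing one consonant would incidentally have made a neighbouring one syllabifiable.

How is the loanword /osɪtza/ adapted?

onɪθaza

Substitution: /s/ → /n/, /t/ → /θ/, giving /onɪθza/.
Syllabifying with onset maximization leaves /θ/ stranded (no codas are permitted; onsets are limited to one consonant).
Each unlicensed consonant becomes the onset of a new syllable: /θ/ → /θa/.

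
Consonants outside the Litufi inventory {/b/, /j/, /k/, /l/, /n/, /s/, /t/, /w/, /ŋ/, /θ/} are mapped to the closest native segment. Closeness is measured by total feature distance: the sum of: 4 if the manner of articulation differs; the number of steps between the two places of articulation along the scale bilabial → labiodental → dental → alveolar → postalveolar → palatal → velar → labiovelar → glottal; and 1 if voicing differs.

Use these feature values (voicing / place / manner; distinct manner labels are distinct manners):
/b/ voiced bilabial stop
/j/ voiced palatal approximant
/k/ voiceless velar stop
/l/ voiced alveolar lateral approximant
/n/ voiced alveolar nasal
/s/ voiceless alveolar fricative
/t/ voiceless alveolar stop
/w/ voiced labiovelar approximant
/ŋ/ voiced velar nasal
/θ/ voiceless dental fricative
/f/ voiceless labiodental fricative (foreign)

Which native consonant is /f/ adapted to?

θ

/θ/ is closest: same manner (fricative), place distance 1 (labiodental→dental), same voicing; total 1. Next closest is /s/ at distance 2.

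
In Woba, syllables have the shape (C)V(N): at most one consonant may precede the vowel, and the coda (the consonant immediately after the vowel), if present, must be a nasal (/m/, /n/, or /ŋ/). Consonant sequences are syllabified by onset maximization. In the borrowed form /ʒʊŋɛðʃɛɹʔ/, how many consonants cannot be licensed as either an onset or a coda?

3

Syllabifying with onset maximization leaves /ð/, /ɹ/, /ʔ/ stranded (only a nasal (/m/, /n/, or /ŋ/) is licensed in coda position; onsets are limited to one consonant).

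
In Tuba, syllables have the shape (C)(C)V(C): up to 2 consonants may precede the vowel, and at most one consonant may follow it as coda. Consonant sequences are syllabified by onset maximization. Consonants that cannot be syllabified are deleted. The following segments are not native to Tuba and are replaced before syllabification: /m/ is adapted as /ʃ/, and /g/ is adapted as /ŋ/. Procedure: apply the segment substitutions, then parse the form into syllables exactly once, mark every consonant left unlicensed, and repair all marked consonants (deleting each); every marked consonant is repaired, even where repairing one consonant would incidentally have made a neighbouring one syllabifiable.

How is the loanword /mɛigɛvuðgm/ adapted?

Substitution: /m/ → /ʃ/, /g/ → /ŋ/, giving /ʃɛiŋɛvuðŋʃ/.
Syllabifying with onset maximization leaves /ŋ/, /ʃ/ stranded (at most one coda consonant is licensed; onsets may contain at most 2 consonants).
Each unlicensed consonant is deleted: /ŋ/, /ʃ/.

ʃɛiŋɛvuð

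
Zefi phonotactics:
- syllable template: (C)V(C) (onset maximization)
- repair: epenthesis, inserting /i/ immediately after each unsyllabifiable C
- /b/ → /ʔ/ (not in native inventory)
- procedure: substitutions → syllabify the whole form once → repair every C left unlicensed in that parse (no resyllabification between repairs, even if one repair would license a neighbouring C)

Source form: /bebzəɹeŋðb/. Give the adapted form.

ʔeʔzəɹeŋðiʔi

Substitution: /b/ → /ʔ/, giving /ʔeʔzəɹeŋðʔ/.
Syllabifying with onset maximization leaves /ð/, /ʔ/ stranded (at most one coda consonant is licensed; onsets are limited to one consonant).
Epenthesis after each stranded consonant: /ð/ → /ði/, /ʔ/ → /ʔi/.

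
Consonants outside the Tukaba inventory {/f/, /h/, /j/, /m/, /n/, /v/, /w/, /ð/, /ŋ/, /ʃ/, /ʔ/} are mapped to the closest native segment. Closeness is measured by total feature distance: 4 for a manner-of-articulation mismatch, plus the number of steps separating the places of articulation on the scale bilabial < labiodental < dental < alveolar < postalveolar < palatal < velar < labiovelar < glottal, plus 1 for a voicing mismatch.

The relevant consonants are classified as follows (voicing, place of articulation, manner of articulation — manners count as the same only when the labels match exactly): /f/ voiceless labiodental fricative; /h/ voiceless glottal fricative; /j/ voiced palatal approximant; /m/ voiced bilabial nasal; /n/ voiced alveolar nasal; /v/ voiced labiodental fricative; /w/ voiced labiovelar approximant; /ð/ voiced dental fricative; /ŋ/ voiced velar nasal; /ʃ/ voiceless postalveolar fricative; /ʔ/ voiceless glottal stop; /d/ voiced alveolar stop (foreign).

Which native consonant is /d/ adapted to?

/n/ is closest: manner differs (stop→nasal, +4), place distance 0 (alveolar→alveolar), same voicing; total 4. Next closest is /ð/ at distance 5.

n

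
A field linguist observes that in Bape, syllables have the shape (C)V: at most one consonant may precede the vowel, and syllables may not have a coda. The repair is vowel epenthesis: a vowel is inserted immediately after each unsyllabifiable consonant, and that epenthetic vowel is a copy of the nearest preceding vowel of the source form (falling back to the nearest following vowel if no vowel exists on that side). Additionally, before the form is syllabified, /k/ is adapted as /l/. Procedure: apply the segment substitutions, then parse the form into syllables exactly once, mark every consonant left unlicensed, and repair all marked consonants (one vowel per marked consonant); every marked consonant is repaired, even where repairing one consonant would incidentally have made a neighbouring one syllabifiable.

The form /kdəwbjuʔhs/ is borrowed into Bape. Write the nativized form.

lədəwəbəjuʔuhusu

Substitution: /k/ → /l/, giving /ldəwbjuʔhs/.
Syllabifying with onset maximization leaves /l/, /w/, /b/, /ʔ/, /h/, /s/ stranded (no codas are permitted; onsets are limited to one consonant).
Each unlicensed consonant becomes the onset of a new syllable: /l/ → /lə/, /w/ → /wə/, /b/ → /bə/, /ʔ/ → /ʔu/, /h/ → /hu/, /s/ → /su/.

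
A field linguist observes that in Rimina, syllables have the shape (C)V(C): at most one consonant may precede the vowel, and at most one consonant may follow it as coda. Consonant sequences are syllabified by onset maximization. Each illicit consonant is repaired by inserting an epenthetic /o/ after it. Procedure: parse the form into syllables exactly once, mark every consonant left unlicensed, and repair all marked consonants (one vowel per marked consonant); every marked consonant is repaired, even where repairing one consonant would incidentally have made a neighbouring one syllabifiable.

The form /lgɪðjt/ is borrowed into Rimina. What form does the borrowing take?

logɪðjoto

Syllabifying with onset maximization leaves /l/, /j/, /t/ stranded (at most one coda consonant is licensed; onsets are limited to one consonant).
Inserting the epenthetic vowel yields /l/ → /lo/, /j/ → /jo/, /t/ → /to/.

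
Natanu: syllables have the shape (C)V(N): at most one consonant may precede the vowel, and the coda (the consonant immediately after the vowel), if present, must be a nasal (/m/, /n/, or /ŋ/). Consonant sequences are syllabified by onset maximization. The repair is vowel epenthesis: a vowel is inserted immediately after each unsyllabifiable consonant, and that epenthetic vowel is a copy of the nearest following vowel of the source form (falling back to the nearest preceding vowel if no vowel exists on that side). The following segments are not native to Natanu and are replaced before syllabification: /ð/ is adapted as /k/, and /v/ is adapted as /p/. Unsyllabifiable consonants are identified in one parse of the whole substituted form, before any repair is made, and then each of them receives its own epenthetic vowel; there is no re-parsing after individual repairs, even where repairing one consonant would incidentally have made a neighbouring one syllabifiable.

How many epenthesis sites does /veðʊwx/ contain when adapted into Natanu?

After substitution the input is /pekʊwx/.
The unsyllabifiable consonants are /w/, /x/; each receives one epenthetic vowel.

2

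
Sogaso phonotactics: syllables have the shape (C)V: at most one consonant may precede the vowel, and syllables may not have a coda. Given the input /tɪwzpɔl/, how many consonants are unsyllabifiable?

3

Syllabifying with onset maximization leaves /w/, /z/, /l/ stranded (no codas are permitted; onsets are limited to one consonant).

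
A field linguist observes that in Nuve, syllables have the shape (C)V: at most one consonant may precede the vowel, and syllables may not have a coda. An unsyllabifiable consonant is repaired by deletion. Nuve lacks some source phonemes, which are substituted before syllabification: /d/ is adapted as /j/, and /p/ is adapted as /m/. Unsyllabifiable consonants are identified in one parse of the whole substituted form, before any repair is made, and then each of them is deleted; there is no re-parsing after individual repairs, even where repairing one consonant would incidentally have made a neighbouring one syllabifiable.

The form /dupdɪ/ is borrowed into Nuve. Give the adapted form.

Substitution: /d/ → /j/, /p/ → /m/, giving /jumjɪ/.
Syllabifying with onset maximization leaves /m/ stranded (no codas are permitted; onsets are limited to one consonant).
Deleting the stranded consonants removes /m/.

jujɪ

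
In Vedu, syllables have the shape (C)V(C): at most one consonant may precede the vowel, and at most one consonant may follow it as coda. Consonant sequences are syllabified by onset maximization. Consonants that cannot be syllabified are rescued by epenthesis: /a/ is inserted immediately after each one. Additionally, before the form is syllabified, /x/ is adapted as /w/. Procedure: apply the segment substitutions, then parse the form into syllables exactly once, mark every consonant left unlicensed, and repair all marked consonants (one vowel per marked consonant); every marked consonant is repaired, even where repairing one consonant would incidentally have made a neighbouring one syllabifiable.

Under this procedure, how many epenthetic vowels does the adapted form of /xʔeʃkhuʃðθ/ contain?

After substitution the input is /wʔeʃkhuʃðθ/.
The unsyllabifiable consonants are /w/, /k/, /ð/, /θ/; each receives one epenthetic vowel.

4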